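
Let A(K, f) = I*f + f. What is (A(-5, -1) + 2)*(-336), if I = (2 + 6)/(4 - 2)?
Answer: 1008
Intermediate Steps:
I = 4 (I = 8/2 = 8*(½) = 4)
A(K, f) = 5*f (A(K, f) = 4*f + f = 5*f)
(A(-5, -1) + 2)*(-336) = (5*(-1) + 2)*(-336) = (-5 + 2)*(-336) = -3*(-336) = 1008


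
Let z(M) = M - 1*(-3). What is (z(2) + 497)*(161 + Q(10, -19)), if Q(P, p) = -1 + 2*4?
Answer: 84336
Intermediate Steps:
Q(P, p) = 7 (Q(P, p) = -1 + 8 = 7)
z(M) = 3 + M (z(M) = M + 3 = 3 + M)
(z(2) + 497)*(161 + Q(10, -19)) = ((3 + 2) + 497)*(161 + 7) = (5 + 497)*168 = 502*168 = 84336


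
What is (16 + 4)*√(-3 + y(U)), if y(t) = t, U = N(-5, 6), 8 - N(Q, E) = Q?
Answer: 20*√10 ≈ 63.246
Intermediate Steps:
N(Q, E) = 8 - Q
U = 13 (U = 8 - 1*(-5) = 8 + 5 = 13)
(16 + 4)*√(-3 + y(U)) = (16 + 4)*√(-3 + 13) = 20*√10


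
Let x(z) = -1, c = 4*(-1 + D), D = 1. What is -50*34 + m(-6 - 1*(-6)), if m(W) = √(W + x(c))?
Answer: -1700 + I ≈ -1700.0 + 1.0*I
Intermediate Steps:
c = 0 (c = 4*(-1 + 1) = 4*0 = 0)
m(W) = √(-1 + W) (m(W) = √(W - 1) = √(-1 + W))
-50*34 + m(-6 - 1*(-6)) = -50*34 + √(-1 + (-6 - 1*(-6))) = -1700 + √(-1 + (-6 + 6)) = -1700 + √(-1 + 0) = -1700 + √(-1) = -1700 + I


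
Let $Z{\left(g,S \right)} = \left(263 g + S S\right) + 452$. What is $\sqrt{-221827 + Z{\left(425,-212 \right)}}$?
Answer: $12 i \sqrt{449} \approx 254.28 i$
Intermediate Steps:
$Z{\left(g,S \right)} = 452 + S^{2} + 263 g$ ($Z{\left(g,S \right)} = \left(263 g + S^{2}\right) + 452 = \left(S^{2} + 263 g\right) + 452 = 452 + S^{2} + 263 g$)
$\sqrt{-221827 + Z{\left(425,-212 \right)}} = \sqrt{-221827 + \left(452 + \left(-212\right)^{2} + 263 \cdot 425\right)} = \sqrt{-221827 + \left(452 + 44944 + 111775\right)} = \sqrt{-221827 + 157171} = \sqrt{-64656} = 12 i \sqrt{449}$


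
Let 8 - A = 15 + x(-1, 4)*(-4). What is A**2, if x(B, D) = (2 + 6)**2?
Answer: 62001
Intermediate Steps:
x(B, D) = 64 (x(B, D) = 8**2 = 64)
A = 249 (A = 8 - (15 + 64*(-4)) = 8 - (15 - 256) = 8 - 1*(-241) = 8 + 241 = 249)
A**2 = 249**2 = 62001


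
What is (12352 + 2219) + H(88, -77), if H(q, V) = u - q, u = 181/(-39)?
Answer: 564656/39 ≈ 14478.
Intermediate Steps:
u = -181/39 (u = 181*(-1/39) = -181/39 ≈ -4.6410)
H(q, V) = -181/39 - q
(12352 + 2219) + H(88, -77) = (12352 + 2219) + (-181/39 - 1*88) = 14571 + (-181/39 - 88) = 14571 - 3613/39 = 564656/39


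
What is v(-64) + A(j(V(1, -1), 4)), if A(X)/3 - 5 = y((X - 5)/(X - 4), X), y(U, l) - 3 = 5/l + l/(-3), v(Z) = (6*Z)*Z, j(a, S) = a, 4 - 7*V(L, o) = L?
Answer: 172442/7 ≈ 24635.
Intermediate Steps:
V(L, o) = 4/7 - L/7
v(Z) = 6*Z²
y(U, l) = 3 + 5/l - l/3 (y(U, l) = 3 + (5/l + l/(-3)) = 3 + (5/l + l*(-⅓)) = 3 + (5/l - l/3) = 3 + 5/l - l/3)
A(X) = 24 - X + 15/X (A(X) = 15 + 3*(3 + 5/X - X/3) = 15 + (9 - X + 15/X) = 24 - X + 15/X)
v(-64) + A(j(V(1, -1), 4)) = 6*(-64)² + (24 - (4/7 - ⅐*1) + 15/(4/7 - ⅐*1)) = 6*4096 + (24 - (4/7 - ⅐) + 15/(4/7 - ⅐)) = 24576 + (24 - 1*3/7 + 15/(3/7)) = 24576 + (24 - 3/7 + 15*(7/3)) = 24576 + (24 - 3/7 + 35) = 24576 + 410/7 = 172442/7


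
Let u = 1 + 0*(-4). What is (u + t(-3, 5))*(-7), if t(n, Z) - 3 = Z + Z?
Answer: -98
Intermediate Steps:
u = 1 (u = 1 + 0 = 1)
t(n, Z) = 3 + 2*Z (t(n, Z) = 3 + (Z + Z) = 3 + 2*Z)
(u + t(-3, 5))*(-7) = (1 + (3 + 2*5))*(-7) = (1 + (3 + 10))*(-7) = (1 + 13)*(-7) = 14*(-7) = -98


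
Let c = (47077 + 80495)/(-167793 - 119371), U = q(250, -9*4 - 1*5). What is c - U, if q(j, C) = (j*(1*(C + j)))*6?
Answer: -22506510393/71791 ≈ -3.1350e+5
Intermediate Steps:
q(j, C) = 6*j*(C + j) (q(j, C) = (j*(C + j))*6 = 6*j*(C + j))
U = 313500 (U = 6*250*((-9*4 - 1*5) + 250) = 6*250*((-36 - 5) + 250) = 6*250*(-41 + 250) = 6*250*209 = 313500)
c = -31893/71791 (c = 127572/(-287164) = 127572*(-1/287164) = -31893/71791 ≈ -0.44425)
c - U = -31893/71791 - 1*313500 = -31893/71791 - 313500 = -22506510393/71791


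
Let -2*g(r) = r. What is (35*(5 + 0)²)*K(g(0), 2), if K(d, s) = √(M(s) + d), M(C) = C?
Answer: 875*√2 ≈ 1237.4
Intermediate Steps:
g(r) = -r/2
K(d, s) = √(d + s) (K(d, s) = √(s + d) = √(d + s))
(35*(5 + 0)²)*K(g(0), 2) = (35*(5 + 0)²)*√(-½*0 + 2) = (35*5²)*√(0 + 2) = (35*25)*√2 = 875*√2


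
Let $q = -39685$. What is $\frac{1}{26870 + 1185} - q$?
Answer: $\frac{1113362676}{28055} \approx 39685.0$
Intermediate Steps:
$\frac{1}{26870 + 1185} - q = \frac{1}{26870 + 1185} - -39685 = \frac{1}{28055} + 39685 = \frac{1113362676}{28055}$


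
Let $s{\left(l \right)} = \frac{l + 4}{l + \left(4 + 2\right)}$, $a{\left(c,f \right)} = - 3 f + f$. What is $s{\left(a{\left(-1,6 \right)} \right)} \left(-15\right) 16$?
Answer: $-320$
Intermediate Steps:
$a{\left(c,f \right)} = - 2 f$
$s{\left(l \right)} = \frac{4 + l}{6 + l}$ ($s{\left(l \right)} = \frac{4 + l}{l + 6} = \frac{4 + l}{6 + l}$)
$s{\left(a{\left(-1,6 \right)} \right)} \left(-15\right) 16 = \frac{4 - 12}{6 - 12} \left(-15\right) 16 = \frac{1}{-6} \left(-8\right) \left(-15\right) 16 = \left(- \frac{1}{6}\right) \left(-8\right) \left(-15\right) 16 = \frac{4}{3} \left(-15\right) 16 = \left(-20\right) 16 = -320$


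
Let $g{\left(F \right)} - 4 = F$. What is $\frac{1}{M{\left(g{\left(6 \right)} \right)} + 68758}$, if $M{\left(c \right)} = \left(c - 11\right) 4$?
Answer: $\frac{1}{68754} \approx 1.4545 \cdot 10^{-5}$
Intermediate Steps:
$g{\left(F \right)} = 4 + F$
$M{\left(c \right)} = -44 + 4 c$ ($M{\left(c \right)} = \left(-11 + c\right) 4 = -44 + 4 c$)
$\frac{1}{M{\left(g{\left(6 \right)} \right)} + 68758} = \frac{1}{\left(-44 + 4 \left(4 + 6\right)\right) + 68758} = \frac{1}{\left(-44 + 4 \cdot 10\right) + 68758} = \frac{1}{\left(-44 + 40\right) + 68758} = \frac{1}{-4 + 68758} = \frac{1}{68754}$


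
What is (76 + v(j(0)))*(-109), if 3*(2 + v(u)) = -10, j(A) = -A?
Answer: -23108/3 ≈ -7702.7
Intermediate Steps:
v(u) = -16/3 (v(u) = -2 + (⅓)*(-10) = -2 - 10/3 = -16/3)
(76 + v(j(0)))*(-109) = (76 - 16/3)*(-109) = (212/3)*(-109) = -23108/3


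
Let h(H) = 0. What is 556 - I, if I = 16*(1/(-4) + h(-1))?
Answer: 560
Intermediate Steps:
I = -4 (I = 16*(1/(-4) + 0) = 16*(1*(-¼) + 0) = 16*(-¼ + 0) = 16*(-¼) = -4)
556 - I = 556 - 1*(-4) = 556 + 4 = 560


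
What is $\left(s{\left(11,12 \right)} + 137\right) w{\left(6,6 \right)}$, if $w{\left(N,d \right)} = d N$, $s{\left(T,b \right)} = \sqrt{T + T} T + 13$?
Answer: $5400 + 396 \sqrt{22} \approx 7257.4$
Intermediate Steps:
$s{\left(T,b \right)} = 13 + \sqrt{2} T^{\frac{3}{2}}$ ($s{\left(T,b \right)} = \sqrt{2 T} T + 13 = \sqrt{2} \sqrt{T} T + 13 = \sqrt{2} T^{\frac{3}{2}} + 13 = 13 + \sqrt{2} T^{\frac{3}{2}}$)
$w{\left(N,d \right)} = N d$
$\left(s{\left(11,12 \right)} + 137\right) w{\left(6,6 \right)} = \left(\left(13 + \sqrt{2} \cdot 11^{\frac{3}{2}}\right) + 137\right) 6 \cdot 6 = \left(\left(13 + \sqrt{2} \cdot 11 \sqrt{11}\right) + 137\right) 36 = \left(\left(13 + 11 \sqrt{22}\right) + 137\right) 36 = \left(150 + 11 \sqrt{22}\right) 36 = 5400 + 396 \sqrt{22}$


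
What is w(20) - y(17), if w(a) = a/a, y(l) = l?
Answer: -16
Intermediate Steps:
w(a) = 1
w(20) - y(17) = 1 - 1*17 = 1 - 17 = -16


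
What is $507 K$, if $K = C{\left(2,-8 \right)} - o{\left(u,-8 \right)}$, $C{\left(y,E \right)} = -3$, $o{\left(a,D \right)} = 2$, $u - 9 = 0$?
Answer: $-2535$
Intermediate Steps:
$u = 9$ ($u = 9 + 0 = 9$)
$K = -5$ ($K = -3 - 2 = -5$)
$507 K = 507 \left(-5\right) = -2535$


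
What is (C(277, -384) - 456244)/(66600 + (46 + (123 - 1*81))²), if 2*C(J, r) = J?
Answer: -912211/148688 ≈ -6.1351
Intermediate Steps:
C(J, r) = J/2
(C(277, -384) - 456244)/(66600 + (46 + (123 - 1*81))²) = ((½)*277 - 456244)/(66600 + (46 + (123 - 1*81))²) = (277/2 - 456244)/(66600 + (46 + (123 - 81))²) = -912211/(2*(66600 + (46 + 42)²)) = -912211/(2*(66600 + 88²)) = -912211/(2*(66600 + 7744)) = -912211/2/74344 = -912211/2*1/74344 = -912211/148688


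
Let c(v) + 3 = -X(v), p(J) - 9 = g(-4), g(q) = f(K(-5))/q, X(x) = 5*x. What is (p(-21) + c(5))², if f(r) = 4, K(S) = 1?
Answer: 400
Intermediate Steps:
g(q) = 4/q
p(J) = 8 (p(J) = 9 + 4/(-4) = 9 + 4*(-¼) = 9 - 1 = 8)
c(v) = -3 - 5*v
(p(-21) + c(5))² = (8 + (-3 - 5*5))² = (8 + (-3 - 25))² = (8 - 28)² = (-20)² = 400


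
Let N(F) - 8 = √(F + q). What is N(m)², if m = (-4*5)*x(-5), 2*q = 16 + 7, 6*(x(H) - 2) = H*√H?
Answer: (48 + √6*√(-171 + 100*I*√5))²/36 ≈ 84.052 + 135.52*I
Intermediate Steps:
x(H) = 2 + H^(3/2)/6 (x(H) = 2 + (H*√H)/6 = 2 + H^(3/2)/6)
q = 23/2 (q = (16 + 7)/2 = (½)*23 = 23/2 ≈ 11.500)
m = -40 + 50*I*√5/3 (m = (-4*5)*(2 + (-5)^(3/2)/6) = -20*(2 + (-5*I*√5)/6) = -20*(2 - 5*I*√5/6) = -40 + 50*I*√5/3 ≈ -40.0 + 37.268*I)
N(F) = 8 + √(23/2 + F) (N(F) = 8 + √(F + 23/2) = 8 + √(23/2 + F))
N(m)² = (8 + √(46 + 4*(-40 + 50*I*√5/3))/2)² = (8 + √(46 + (-160 + 200*I*√5/3))/2)² = (8 + √(-114 + 200*I*√5/3)/2)²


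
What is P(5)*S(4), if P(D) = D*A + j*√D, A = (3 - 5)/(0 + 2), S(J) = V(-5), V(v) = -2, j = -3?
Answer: 10 + 6*√5 ≈ 23.416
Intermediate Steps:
S(J) = -2
A = -1 (A = -2/2 = -2*½ = -1)
P(D) = -D - 3*√D (P(D) = D*(-1) - 3*√D = -D - 3*√D)
P(5)*S(4) = (-1*5 - 3*√5)*(-2) = (-5 - 3*√5)*(-2) = 10 + 6*√5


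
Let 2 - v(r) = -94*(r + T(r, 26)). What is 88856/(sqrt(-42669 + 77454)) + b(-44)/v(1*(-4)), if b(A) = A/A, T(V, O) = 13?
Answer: 1/848 + 88856*sqrt(3865)/11595 ≈ 476.42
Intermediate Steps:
b(A) = 1
v(r) = 1224 + 94*r (v(r) = 2 - (-94)*(r + 13) = 2 - (-94)*(13 + r) = 2 - (-1222 - 94*r) = 2 + (1222 + 94*r) = 1224 + 94*r)
88856/(sqrt(-42669 + 77454)) + b(-44)/v(1*(-4)) = 88856/(sqrt(-42669 + 77454)) + 1/(1224 + 94*(1*(-4))) = 88856/(sqrt(34785)) + 1/(1224 + 94*(-4)) = 88856/((3*sqrt(3865))) + 1/(1224 - 376) = 88856*(sqrt(3865)/11595) + 1/848 = 88856*sqrt(3865)/11595 + 1*(1/848) = 88856*sqrt(3865)/11595 + 1/848 = 1/848 + 88856*sqrt(3865)/11595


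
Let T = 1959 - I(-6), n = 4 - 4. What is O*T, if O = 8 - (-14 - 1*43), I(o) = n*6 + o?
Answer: 127725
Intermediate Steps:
n = 0
I(o) = o (I(o) = 0*6 + o = 0 + o = o)
T = 1965 (T = 1959 - 1*(-6) = 1959 + 6 = 1965)
O = 65 (O = 8 - (-14 - 43) = 8 - 1*(-57) = 8 + 57 = 65)
O*T = 65*1965 = 127725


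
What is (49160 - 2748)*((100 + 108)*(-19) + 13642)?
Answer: 449732280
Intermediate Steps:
(49160 - 2748)*((100 + 108)*(-19) + 13642) = 46412*(208*(-19) + 13642) = 46412*(-3952 + 13642) = 46412*9690 = 449732280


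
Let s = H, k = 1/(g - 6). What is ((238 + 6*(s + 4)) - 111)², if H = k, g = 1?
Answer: 561001/25 ≈ 22440.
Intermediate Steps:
k = -⅕ (k = 1/(1 - 6) = 1/(-5) = -⅕ ≈ -0.20000)
H = -⅕ ≈ -0.20000
s = -⅕ ≈ -0.20000
((238 + 6*(s + 4)) - 111)² = ((238 + 6*(-⅕ + 4)) - 111)² = ((238 + 6*(19/5)) - 111)² = ((238 + 114/5) - 111)² = (1304/5 - 111)² = (749/5)² = 561001/25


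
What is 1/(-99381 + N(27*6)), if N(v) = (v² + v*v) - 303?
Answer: -1/47196 ≈ -2.1188e-5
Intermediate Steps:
N(v) = -303 + 2*v² (N(v) = (v² + v²) - 303 = 2*v² - 303 = -303 + 2*v²)
1/(-99381 + N(27*6)) = 1/(-99381 + (-303 + 2*(27*6)²)) = 1/(-99381 + (-303 + 2*162²)) = 1/(-99381 + (-303 + 2*26244)) = 1/(-99381 + (-303 + 52488)) = 1/(-99381 + 52185) = 1/(-47196) = -1/47196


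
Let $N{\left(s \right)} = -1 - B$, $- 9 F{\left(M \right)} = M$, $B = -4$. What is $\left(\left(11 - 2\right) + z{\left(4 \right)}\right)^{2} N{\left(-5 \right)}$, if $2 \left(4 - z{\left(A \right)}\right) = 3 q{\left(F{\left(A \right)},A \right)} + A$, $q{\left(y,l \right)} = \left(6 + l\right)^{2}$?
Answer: $57963$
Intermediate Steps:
$F{\left(M \right)} = - \frac{M}{9}$
$z{\left(A \right)} = 4 - \frac{3 \left(6 + A\right)^{2}}{2} - \frac{A}{2}$ ($z{\left(A \right)} = 4 - \frac{3 \left(6 + A\right)^{2} + A}{2} = 4 - \frac{A + 3 \left(6 + A\right)^{2}}{2} = 4 - \left(\frac{A}{2} + \frac{3 \left(6 + A\right)^{2}}{2}\right) = 4 - \frac{3 \left(6 + A\right)^{2}}{2} - \frac{A}{2}$)
$N{\left(s \right)} = 3$ ($N{\left(s \right)} = -1 - -4 = -1 + 4 = 3$)
$\left(\left(11 - 2\right) + z{\left(4 \right)}\right)^{2} N{\left(-5 \right)} = \left(\left(11 - 2\right) - \left(-2 + \frac{3 \left(6 + 4\right)^{2}}{2}\right)\right)^{2} \cdot 3 = \left(\left(11 - 2\right) - \left(-2 + 150\right)\right)^{2} \cdot 3 = \left(9 - 148\right)^{2} \cdot 3 = \left(-139\right)^{2} \cdot 3 = 19321 \cdot 3 = 57963$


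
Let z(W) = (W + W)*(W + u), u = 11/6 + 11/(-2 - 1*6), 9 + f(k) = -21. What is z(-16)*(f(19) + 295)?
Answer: 395380/3 ≈ 1.3179e+5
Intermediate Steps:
f(k) = -30 (f(k) = -9 - 21 = -30)
u = 11/24 (u = 11*(⅙) + 11/(-2 - 6) = 11/6 + 11/(-8) = 11/6 + 11*(-⅛) = 11/6 - 11/8 = 11/24 ≈ 0.45833)
z(W) = 2*W*(11/24 + W) (z(W) = (W + W)*(W + 11/24) = (2*W)*(11/24 + W) = 2*W*(11/24 + W))
z(-16)*(f(19) + 295) = ((1/12)*(-16)*(11 + 24*(-16)))*(-30 + 295) = ((1/12)*(-16)*(11 - 384))*265 = ((1/12)*(-16)*(-373))*265 = (1492/3)*265 = 395380/3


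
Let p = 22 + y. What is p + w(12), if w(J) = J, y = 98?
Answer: 132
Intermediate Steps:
p = 120 (p = 22 + 98 = 120)
p + w(12) = 120 + 12 = 132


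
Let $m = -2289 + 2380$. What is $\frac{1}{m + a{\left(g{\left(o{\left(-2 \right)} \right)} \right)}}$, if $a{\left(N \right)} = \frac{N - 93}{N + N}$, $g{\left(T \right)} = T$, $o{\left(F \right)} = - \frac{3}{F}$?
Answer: $\frac{2}{121} \approx 0.016529$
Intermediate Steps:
$m = 91$
$a{\left(N \right)} = \frac{-93 + N}{2 N}$
$\frac{1}{m + a{\left(g{\left(o{\left(-2 \right)} \right)} \right)}} = \frac{1}{91 + \frac{-93 - \frac{3}{-2}}{2 \left(- \frac{3}{-2}\right)}} = \frac{1}{91 + \frac{-93 - - \frac{3}{2}}{2 \left(\left(-3\right) \left(- \frac{1}{2}\right)\right)}} = \frac{1}{91 + \frac{-93 + \frac{3}{2}}{2 \cdot \frac{3}{2}}} = \frac{1}{91 + \frac{1}{2} \cdot \frac{2}{3} \left(- \frac{183}{2}\right)} = \frac{1}{91 - \frac{61}{2}} = \frac{1}{\frac{121}{2}} = \frac{2}{121}$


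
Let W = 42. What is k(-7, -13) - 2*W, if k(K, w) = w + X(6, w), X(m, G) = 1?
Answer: -96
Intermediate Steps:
k(K, w) = 1 + w (k(K, w) = w + 1 = 1 + w)
k(-7, -13) - 2*W = (1 - 13) - 2*42 = -12 - 1*84 = -12 - 84 = -96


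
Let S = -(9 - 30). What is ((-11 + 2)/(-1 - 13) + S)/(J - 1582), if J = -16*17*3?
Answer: -303/33572 ≈ -0.0090254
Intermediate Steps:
J = -816 (J = -272*3 = -816)
S = 21 (S = -1*(-21) = 21)
((-11 + 2)/(-1 - 13) + S)/(J - 1582) = ((-11 + 2)/(-1 - 13) + 21)/(-816 - 1582) = (-9/(-14) + 21)/(-2398) = (-1/14*(-9) + 21)*(-1/2398) = (9/14 + 21)*(-1/2398) = (303/14)*(-1/2398) = -303/33572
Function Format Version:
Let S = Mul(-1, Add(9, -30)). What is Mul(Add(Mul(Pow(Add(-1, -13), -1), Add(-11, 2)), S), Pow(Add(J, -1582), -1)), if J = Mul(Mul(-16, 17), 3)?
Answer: Rational(-303, 33572) ≈ -0.0090254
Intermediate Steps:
J = -816 (J = Mul(-272, 3) = -816)
S = 21 (S = Mul(-1, -21) = 21)
Mul(Add(Mul(Pow(Add(-1, -13), -1), Add(-11, 2)), S), Pow(Add(J, -1582), -1)) = Mul(Add(Mul(Pow(Add(-1, -13), -1), Add(-11, 2)), 21), Pow(Add(-816, -1582), -1)) = Mul(Add(Mul(Pow(-14, -1), -9), 21), Pow(-2398, -1)) = Mul(Add(Mul(Rational(-1, 14), -9), 21), Rational(-1, 2398)) = Mul(Add(Rational(9, 14), 21), Rational(-1, 2398)) = Mul(Rational(303, 14), Rational(-1, 2398)) = Rational(-303, 33572)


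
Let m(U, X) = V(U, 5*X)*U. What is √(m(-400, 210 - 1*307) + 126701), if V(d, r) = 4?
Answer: √125101 ≈ 353.70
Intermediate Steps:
m(U, X) = 4*U
√(m(-400, 210 - 1*307) + 126701) = √(4*(-400) + 126701) = √(-1600 + 126701) = √125101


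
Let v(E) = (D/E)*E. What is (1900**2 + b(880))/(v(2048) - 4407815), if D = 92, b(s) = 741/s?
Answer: -3176800741/3878796240 ≈ -0.81902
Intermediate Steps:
v(E) = 92 (v(E) = (92/E)*E = 92)
(1900**2 + b(880))/(v(2048) - 4407815) = (1900**2 + 741/880)/(92 - 4407815) = (3610000 + 741*(1/880))/(-4407723) = (3610000 + 741/880)*(-1/4407723) = (3176800741/880)*(-1/4407723) = -3176800741/3878796240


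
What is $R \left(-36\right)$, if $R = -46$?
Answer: $1656$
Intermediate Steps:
$R \left(-36\right) = \left(-46\right) \left(-36\right) = 1656$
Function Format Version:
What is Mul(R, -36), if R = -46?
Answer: 1656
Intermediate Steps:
Mul(R, -36) = Mul(-46, -36) = 1656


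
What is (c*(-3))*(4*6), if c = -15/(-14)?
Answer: -540/7 ≈ -77.143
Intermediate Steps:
c = 15/14 (c = -15*(-1/14) = 15/14 ≈ 1.0714)
(c*(-3))*(4*6) = ((15/14)*(-3))*(4*6) = -45/14*24 = -540/7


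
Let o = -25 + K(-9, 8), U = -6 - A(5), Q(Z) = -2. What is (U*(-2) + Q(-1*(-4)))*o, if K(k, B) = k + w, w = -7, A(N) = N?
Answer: -820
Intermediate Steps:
U = -11 (U = -6 - 1*5 = -6 - 5 = -11)
K(k, B) = -7 + k (K(k, B) = k - 7 = -7 + k)
o = -41 (o = -25 + (-7 - 9) = -25 - 16 = -41)
(U*(-2) + Q(-1*(-4)))*o = (-11*(-2) - 2)*(-41) = (22 - 2)*(-41) = 20*(-41) = -820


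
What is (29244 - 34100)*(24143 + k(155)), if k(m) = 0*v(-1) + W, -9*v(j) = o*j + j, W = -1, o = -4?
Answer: -117233552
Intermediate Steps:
v(j) = j/3 (v(j) = -(-4*j + j)/9 = -(-1)*j/3 = j/3)
k(m) = -1 (k(m) = 0*((1/3)*(-1)) - 1 = 0*(-1/3) - 1 = 0 - 1 = -1)
(29244 - 34100)*(24143 + k(155)) = (29244 - 34100)*(24143 - 1) = -4856*24142 = -117233552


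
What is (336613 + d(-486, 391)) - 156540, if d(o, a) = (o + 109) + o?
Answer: 179210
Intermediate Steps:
d(o, a) = 109 + 2*o (d(o, a) = (109 + o) + o = 109 + 2*o)
(336613 + d(-486, 391)) - 156540 = (336613 + (109 + 2*(-486))) - 156540 = (336613 + (109 - 972)) - 156540 = (336613 - 863) - 156540 = 335750 - 156540 = 179210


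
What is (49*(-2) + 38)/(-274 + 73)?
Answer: 20/67 ≈ 0.29851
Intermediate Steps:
(49*(-2) + 38)/(-274 + 73) = (-98 + 38)/(-201) = -60*(-1/201) = 20/67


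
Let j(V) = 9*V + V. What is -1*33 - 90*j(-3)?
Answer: 2667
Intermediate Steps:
j(V) = 10*V
-1*33 - 90*j(-3) = -1*33 - 900*(-3) = -33 - 90*(-30) = -33 + 2700 = 2667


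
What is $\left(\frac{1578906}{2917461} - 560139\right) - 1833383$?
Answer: $- \frac{2327668502912}{972487} \approx -2.3935 \cdot 10^{6}$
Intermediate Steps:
$\left(\frac{1578906}{2917461} - 560139\right) - 1833383 = \left(1578906 \cdot \frac{1}{2917461} - 560139\right) - 1833383 = \left(\frac{526302}{972487} - 560139\right) - 1833383 = - \frac{544727369391}{972487} - 1833383 = - \frac{2327668502912}{972487}$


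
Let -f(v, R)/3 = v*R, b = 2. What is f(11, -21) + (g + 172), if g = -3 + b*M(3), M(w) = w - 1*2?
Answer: 864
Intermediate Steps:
f(v, R) = -3*R*v (f(v, R) = -3*v*R = -3*R*v)
M(w) = -2 + w (M(w) = w - 2 = -2 + w)
g = -1 (g = -3 + 2*(-2 + 3) = -3 + 2*1 = -3 + 2 = -1)
f(11, -21) + (g + 172) = -3*(-21)*11 + (-1 + 172) = 693 + 171 = 864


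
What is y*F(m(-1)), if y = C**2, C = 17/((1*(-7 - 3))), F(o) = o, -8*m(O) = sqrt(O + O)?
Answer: -289*I*sqrt(2)/800 ≈ -0.51088*I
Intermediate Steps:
m(O) = -sqrt(2)*sqrt(O)/8 (m(O) = -sqrt(O + O)/8 = -sqrt(2)*sqrt(O)/8)
C = -17/10 (C = 17/((1*(-10))) = 17/(-10) = 17*(-1/10) = -17/10 ≈ -1.7000)
y = 289/100 (y = (-17/10)**2 = 289/100 ≈ 2.8900)
y*F(m(-1)) = 289*(-sqrt(2)*sqrt(-1)/8)/100 = 289*(-sqrt(2)*I/8)/100 = 289*(-I*sqrt(2)/8)/100 = -289*I*sqrt(2)/800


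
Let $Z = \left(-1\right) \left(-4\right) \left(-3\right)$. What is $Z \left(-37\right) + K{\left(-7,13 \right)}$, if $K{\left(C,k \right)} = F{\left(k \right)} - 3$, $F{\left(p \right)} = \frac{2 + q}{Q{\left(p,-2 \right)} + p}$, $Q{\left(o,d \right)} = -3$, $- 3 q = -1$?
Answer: $\frac{13237}{30} \approx 441.23$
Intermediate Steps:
$q = \frac{1}{3}$ ($q = \left(- \frac{1}{3}\right) \left(-1\right) = \frac{1}{3} \approx 0.33333$)
$F{\left(p \right)} = \frac{7}{3 \left(-3 + p\right)}$ ($F{\left(p \right)} = \frac{2 + \frac{1}{3}}{-3 + p} = \frac{7}{3 \left(-3 + p\right)}$)
$Z = -12$ ($Z = 4 \left(-3\right) = -12$)
$K{\left(C,k \right)} = -3 + \frac{7}{3 \left(-3 + k\right)}$ ($K{\left(C,k \right)} = \frac{7}{3 \left(-3 + k\right)} - 3 = -3 + \frac{7}{3 \left(-3 + k\right)}$)
$Z \left(-37\right) + K{\left(-7,13 \right)} = \left(-12\right) \left(-37\right) + \frac{34 - 117}{3 \left(-3 + 13\right)} = 444 + \frac{34 - 117}{3 \cdot 10} = 444 + \frac{1}{3} \cdot \frac{1}{10} \left(-83\right) = 444 - \frac{83}{30} = \frac{13237}{30}$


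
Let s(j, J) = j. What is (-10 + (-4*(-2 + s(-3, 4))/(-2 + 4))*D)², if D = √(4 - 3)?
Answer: 0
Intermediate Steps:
D = 1 (D = √1 = 1)
(-10 + (-4*(-2 + s(-3, 4))/(-2 + 4))*D)² = (-10 - 4*(-2 - 3)/(-2 + 4)*1)² = (-10 - (-20)/2*1)² = (-10 - 4*(-5/2)*1)² = (-10 + 10*1)² = (-10 + 10)² = 0² = 0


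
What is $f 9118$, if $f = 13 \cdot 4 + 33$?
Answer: $775030$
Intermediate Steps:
$f = 85$ ($f = 52 + 33 = 85$)
$f 9118 = 85 \cdot 9118 = 775030$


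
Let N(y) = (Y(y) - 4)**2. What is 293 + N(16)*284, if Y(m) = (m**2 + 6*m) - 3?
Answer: 33803393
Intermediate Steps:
Y(m) = -3 + m**2 + 6*m
N(y) = (-7 + y**2 + 6*y)**2 (N(y) = ((-3 + y**2 + 6*y) - 4)**2 = (-7 + y**2 + 6*y)**2)
293 + N(16)*284 = 293 + (-7 + 16**2 + 6*16)**2*284 = 293 + (-7 + 256 + 96)**2*284 = 293 + 345**2*284 = 293 + 119025*284 = 293 + 33803100 = 33803393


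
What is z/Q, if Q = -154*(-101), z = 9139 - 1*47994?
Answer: -38855/15554 ≈ -2.4981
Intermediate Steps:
z = -38855 (z = 9139 - 47994 = -38855)
Q = 15554
z/Q = -38855/15554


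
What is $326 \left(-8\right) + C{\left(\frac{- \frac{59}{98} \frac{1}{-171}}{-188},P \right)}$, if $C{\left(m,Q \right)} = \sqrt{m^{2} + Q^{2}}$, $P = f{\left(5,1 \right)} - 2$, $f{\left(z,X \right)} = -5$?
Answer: $-2608 + \frac{\sqrt{486358097250265}}{3150504} \approx -2601.0$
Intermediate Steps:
$P = -7$ ($P = -5 - 2 = -7$)
$C{\left(m,Q \right)} = \sqrt{Q^{2} + m^{2}}$
$326 \left(-8\right) + C{\left(\frac{- \frac{59}{98} \frac{1}{-171}}{-188},P \right)} = 326 \left(-8\right) + \sqrt{\left(-7\right)^{2} + \left(\frac{- \frac{59}{98} \frac{1}{-171}}{-188}\right)^{2}} = -2608 + \sqrt{49 + \left(\left(-59\right) \frac{1}{98} \left(- \frac{1}{171}\right) \left(- \frac{1}{188}\right)\right)^{2}} = -2608 + \sqrt{49 + \left(\left(- \frac{59}{98}\right) \left(- \frac{1}{171}\right) \left(- \frac{1}{188}\right)\right)^{2}} = -2608 + \sqrt{49 + \left(\frac{59}{16758} \left(- \frac{1}{188}\right)\right)^{2}} = -2608 + \sqrt{49 + \left(- \frac{59}{3150504}\right)^{2}} = -2608 + \sqrt{49 + \frac{3481}{9925675454016}} = -2608 + \sqrt{\frac{486358097250265}{9925675454016}} = -2608 + \frac{\sqrt{486358097250265}}{3150504}$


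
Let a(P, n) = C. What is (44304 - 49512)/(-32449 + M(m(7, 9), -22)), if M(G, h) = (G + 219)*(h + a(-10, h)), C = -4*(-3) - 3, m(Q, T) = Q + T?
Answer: 93/634 ≈ 0.14669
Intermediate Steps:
C = 9 (C = 12 - 3 = 9)
a(P, n) = 9
M(G, h) = (9 + h)*(219 + G) (M(G, h) = (G + 219)*(h + 9) = (219 + G)*(9 + h) = (9 + h)*(219 + G))
(44304 - 49512)/(-32449 + M(m(7, 9), -22)) = (44304 - 49512)/(-32449 + (1971 + 9*(7 + 9) + 219*(-22) + (7 + 9)*(-22))) = -5208/(-32449 + (1971 + 9*16 - 4818 + 16*(-22))) = -5208/(-32449 + (1971 + 144 - 4818 - 352)) = -5208/(-32449 - 3055) = -5208/(-35504) = -5208*(-1/35504) = 93/634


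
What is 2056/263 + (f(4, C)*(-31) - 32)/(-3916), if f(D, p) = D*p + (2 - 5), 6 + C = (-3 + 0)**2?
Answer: 8133089/1029908 ≈ 7.8969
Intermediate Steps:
C = 3 (C = -6 + (-3 + 0)**2 = -6 + (-3)**2 = -6 + 9 = 3)
f(D, p) = -3 + D*p (f(D, p) = D*p - 3 = -3 + D*p)
2056/263 + (f(4, C)*(-31) - 32)/(-3916) = 2056/263 + ((-3 + 4*3)*(-31) - 32)/(-3916) = 2056*(1/263) + ((-3 + 12)*(-31) - 32)*(-1/3916) = 2056/263 + (9*(-31) - 32)*(-1/3916) = 2056/263 + (-279 - 32)*(-1/3916) = 2056/263 - 311*(-1/3916) = 2056/263 + 311/3916 = 8133089/1029908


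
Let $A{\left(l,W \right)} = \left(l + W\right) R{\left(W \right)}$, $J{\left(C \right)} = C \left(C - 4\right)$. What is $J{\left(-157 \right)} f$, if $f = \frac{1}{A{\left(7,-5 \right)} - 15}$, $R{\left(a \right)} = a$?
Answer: $- \frac{25277}{25} \approx -1011.1$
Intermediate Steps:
$J{\left(C \right)} = C \left(-4 + C\right)$
$A{\left(l,W \right)} = W \left(W + l\right)$ ($A{\left(l,W \right)} = \left(l + W\right) W = \left(W + l\right) W = W \left(W + l\right)$)
$f = - \frac{1}{25}$ ($f = \frac{1}{- 5 \left(-5 + 7\right) - 15} = \frac{1}{\left(-5\right) 2 - 15} = \frac{1}{-10 - 15} = \frac{1}{-25} = - \frac{1}{25} \approx -0.04$)
$J{\left(-157 \right)} f = - 157 \left(-4 - 157\right) \left(- \frac{1}{25}\right) = \left(-157\right) \left(-161\right) \left(- \frac{1}{25}\right) = 25277 \left(- \frac{1}{25}\right) = - \frac{25277}{25}$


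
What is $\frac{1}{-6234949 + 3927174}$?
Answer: $- \frac{1}{2307775} \approx -4.3332 \cdot 10^{-7}$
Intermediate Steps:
$\frac{1}{-6234949 + 3927174} = \frac{1}{-2307775} = - \frac{1}{2307775}$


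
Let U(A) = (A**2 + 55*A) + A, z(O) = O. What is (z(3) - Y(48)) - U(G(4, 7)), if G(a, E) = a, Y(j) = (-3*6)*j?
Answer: 627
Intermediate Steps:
Y(j) = -18*j
U(A) = A**2 + 56*A
(z(3) - Y(48)) - U(G(4, 7)) = (3 - (-18)*48) - 4*(56 + 4) = (3 - 1*(-864)) - 4*60 = (3 + 864) - 1*240 = 867 - 240 = 627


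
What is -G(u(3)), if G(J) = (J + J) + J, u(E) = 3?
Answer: -9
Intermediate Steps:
G(J) = 3*J (G(J) = 2*J + J = 3*J)
-G(u(3)) = -3*3 = -1*9 = -9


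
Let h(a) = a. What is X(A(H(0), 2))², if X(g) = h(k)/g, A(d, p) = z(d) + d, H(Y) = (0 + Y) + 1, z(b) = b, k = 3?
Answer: 9/4 ≈ 2.2500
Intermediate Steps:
H(Y) = 1 + Y (H(Y) = Y + 1 = 1 + Y)
A(d, p) = 2*d (A(d, p) = d + d = 2*d)
X(g) = 3/g
X(A(H(0), 2))² = (3/((2*(1 + 0))))² = (3/((2*1)))² = (3/2)² = 9/4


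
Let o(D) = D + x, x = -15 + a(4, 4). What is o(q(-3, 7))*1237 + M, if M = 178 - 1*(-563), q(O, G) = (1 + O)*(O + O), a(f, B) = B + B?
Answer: 6926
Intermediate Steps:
a(f, B) = 2*B
q(O, G) = 2*O*(1 + O) (q(O, G) = (1 + O)*(2*O) = 2*O*(1 + O))
x = -7 (x = -15 + 2*4 = -15 + 8 = -7)
o(D) = -7 + D (o(D) = D - 7 = -7 + D)
M = 741 (M = 178 + 563 = 741)
o(q(-3, 7))*1237 + M = (-7 + 2*(-3)*(1 - 3))*1237 + 741 = (-7 + 2*(-3)*(-2))*1237 + 741 = (-7 + 12)*1237 + 741 = 5*1237 + 741 = 6185 + 741 = 6926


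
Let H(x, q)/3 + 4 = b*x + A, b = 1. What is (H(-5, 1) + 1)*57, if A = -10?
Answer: -3192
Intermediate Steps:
H(x, q) = -42 + 3*x (H(x, q) = -12 + 3*(1*x - 10) = -12 + 3*(x - 10) = -12 + 3*(-10 + x) = -12 + (-30 + 3*x) = -42 + 3*x)
(H(-5, 1) + 1)*57 = ((-42 + 3*(-5)) + 1)*57 = ((-42 - 15) + 1)*57 = (-57 + 1)*57 = -56*57 = -3192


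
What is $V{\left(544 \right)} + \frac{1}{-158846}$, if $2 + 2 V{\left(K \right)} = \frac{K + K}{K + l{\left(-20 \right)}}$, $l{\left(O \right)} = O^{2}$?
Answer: $- \frac{3971209}{9371914} \approx -0.42374$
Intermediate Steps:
$V{\left(K \right)} = -1 + \frac{K}{400 + K}$ ($V{\left(K \right)} = -1 + \frac{\left(K + K\right) \frac{1}{K + \left(-20\right)^{2}}}{2} = -1 + \frac{2 K \frac{1}{K + 400}}{2} = -1 + \frac{2 K \frac{1}{400 + K}}{2} = -1 + \frac{K}{400 + K}$)
$V{\left(544 \right)} + \frac{1}{-158846} = - \frac{400}{400 + 544} + \frac{1}{-158846} = - \frac{400}{944} - \frac{1}{158846} = \left(-400\right) \frac{1}{944} - \frac{1}{158846} = - \frac{25}{59} - \frac{1}{158846} = - \frac{3971209}{9371914}$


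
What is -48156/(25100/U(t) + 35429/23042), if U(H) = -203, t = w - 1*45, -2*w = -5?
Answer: 75083647352/190387371 ≈ 394.37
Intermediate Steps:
w = 5/2 (w = -½*(-5) = 5/2 ≈ 2.5000)
t = -85/2 (t = 5/2 - 1*45 = 5/2 - 45 = -85/2 ≈ -42.500)
-48156/(25100/U(t) + 35429/23042) = -48156/(25100/(-203) + 35429/23042) = -48156/(25100*(-1/203) + 35429*(1/23042)) = -48156/(-25100/203 + 35429/23042) = -48156/(-571162113/4677526) = -48156*(-4677526/571162113) = 75083647352/190387371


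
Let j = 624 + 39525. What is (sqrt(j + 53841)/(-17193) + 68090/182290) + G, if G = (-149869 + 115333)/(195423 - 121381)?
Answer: -62702383/674855809 - sqrt(93990)/17193 ≈ -0.11074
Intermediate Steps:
j = 40149
G = -17268/37021 (G = -34536/74042 = -34536*1/74042 = -17268/37021 ≈ -0.46644)
(sqrt(j + 53841)/(-17193) + 68090/182290) + G = (sqrt(40149 + 53841)/(-17193) + 68090/182290) - 17268/37021 = (sqrt(93990)*(-1/17193) + 68090*(1/182290)) - 17268/37021 = (-sqrt(93990)/17193 + 6809/18229) - 17268/37021 = (6809/18229 - sqrt(93990)/17193) - 17268/37021 = -62702383/674855809 - sqrt(93990)/17193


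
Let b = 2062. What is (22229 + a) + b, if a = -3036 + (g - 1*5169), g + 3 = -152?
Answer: 15931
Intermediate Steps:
g = -155 (g = -3 - 152 = -155)
a = -8360 (a = -3036 + (-155 - 1*5169) = -3036 + (-155 - 5169) = -3036 - 5324 = -8360)
(22229 + a) + b = (22229 - 8360) + 2062 = 13869 + 2062 = 15931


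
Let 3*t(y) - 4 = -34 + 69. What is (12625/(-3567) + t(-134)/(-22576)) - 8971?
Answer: -722707067203/80528592 ≈ -8974.5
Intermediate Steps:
t(y) = 13 (t(y) = 4/3 + (-34 + 69)/3 = 4/3 + (1/3)*35 = 4/3 + 35/3 = 13)
(12625/(-3567) + t(-134)/(-22576)) - 8971 = (12625/(-3567) + 13/(-22576)) - 8971 = (12625*(-1/3567) + 13*(-1/22576)) - 8971 = (-12625/3567 - 13/22576) - 8971 = -285068371/80528592 - 8971 = -722707067203/80528592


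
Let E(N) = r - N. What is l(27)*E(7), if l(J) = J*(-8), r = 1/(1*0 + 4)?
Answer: 1458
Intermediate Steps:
r = 1/4 (r = 1/(0 + 4) = 1/4 ≈ 0.25000)
E(N) = 1/4 - N
l(J) = -8*J
l(27)*E(7) = (-8*27)*(1/4 - 1*7) = -216*(1/4 - 7) = -216*(-27/4) = 1458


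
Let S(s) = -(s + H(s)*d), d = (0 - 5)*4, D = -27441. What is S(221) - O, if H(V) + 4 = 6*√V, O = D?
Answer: 27140 + 120*√221 ≈ 28924.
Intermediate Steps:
O = -27441
H(V) = -4 + 6*√V
d = -20 (d = -5*4 = -20)
S(s) = -80 - s + 120*√s (S(s) = -(s + (-4 + 6*√s)*(-20)) = -(s + (80 - 120*√s)) = -(80 + s - 120*√s) = -80 - s + 120*√s)
S(221) - O = (-80 - 1*221 + 120*√221) - 1*(-27441) = (-80 - 221 + 120*√221) + 27441 = (-301 + 120*√221) + 27441 = 27140 + 120*√221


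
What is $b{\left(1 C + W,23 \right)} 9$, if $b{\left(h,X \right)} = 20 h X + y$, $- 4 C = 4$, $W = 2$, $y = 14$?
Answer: $4266$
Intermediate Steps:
$C = -1$ ($C = \left(- \frac{1}{4}\right) 4 = -1$)
$b{\left(h,X \right)} = 14 + 20 X h$ ($b{\left(h,X \right)} = 20 h X + 14 = 20 X h + 14 = 14 + 20 X h$)
$b{\left(1 C + W,23 \right)} 9 = \left(14 + 20 \cdot 23 \left(1 \left(-1\right) + 2\right)\right) 9 = \left(14 + 20 \cdot 23 \left(-1 + 2\right)\right) 9 = \left(14 + 20 \cdot 23 \cdot 1\right) 9 = \left(14 + 460\right) 9 = 474 \cdot 9 = 4266$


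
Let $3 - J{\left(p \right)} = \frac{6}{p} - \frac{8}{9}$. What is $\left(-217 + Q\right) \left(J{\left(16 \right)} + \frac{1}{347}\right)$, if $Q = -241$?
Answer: $- \frac{20120627}{12492} \approx -1610.7$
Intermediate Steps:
$J{\left(p \right)} = \frac{35}{9} - \frac{6}{p}$ ($J{\left(p \right)} = 3 - \left(\frac{6}{p} - \frac{8}{9}\right) = 3 - \left(- \frac{8}{9} + \frac{6}{p}\right) = 3 + \left(\frac{8}{9} - \frac{6}{p}\right) = \frac{35}{9} - \frac{6}{p}$)
$\left(-217 + Q\right) \left(J{\left(16 \right)} + \frac{1}{347}\right) = \left(-217 - 241\right) \left(\left(\frac{35}{9} - \frac{6}{16}\right) + \frac{1}{347}\right) = - 458 \left(\left(\frac{35}{9} - \frac{3}{8}\right) + \frac{1}{347}\right) = - 458 \left(\frac{253}{72} + \frac{1}{347}\right) = \left(-458\right) \frac{87863}{24984} = - \frac{20120627}{12492}$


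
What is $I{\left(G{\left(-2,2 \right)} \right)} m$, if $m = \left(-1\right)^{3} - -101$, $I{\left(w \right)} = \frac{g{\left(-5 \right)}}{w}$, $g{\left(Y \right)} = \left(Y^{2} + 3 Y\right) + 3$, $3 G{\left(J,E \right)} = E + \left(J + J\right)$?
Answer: $-1950$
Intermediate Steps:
$G{\left(J,E \right)} = \frac{E}{3} + \frac{2 J}{3}$ ($G{\left(J,E \right)} = \frac{E + \left(J + J\right)}{3} = \frac{E + 2 J}{3} = \frac{E}{3} + \frac{2 J}{3}$)
$g{\left(Y \right)} = 3 + Y^{2} + 3 Y$
$I{\left(w \right)} = \frac{13}{w}$ ($I{\left(w \right)} = \frac{3 + \left(-5\right)^{2} + 3 \left(-5\right)}{w} = \frac{3 + 25 - 15}{w} = \frac{13}{w}$)
$m = 100$ ($m = -1 + 101 = 100$)
$I{\left(G{\left(-2,2 \right)} \right)} m = \frac{13}{\frac{1}{3} \cdot 2 + \frac{2}{3} \left(-2\right)} 100 = \frac{13}{\frac{2}{3} - \frac{4}{3}} \cdot 100 = \frac{13}{- \frac{2}{3}} \cdot 100 = 13 \left(- \frac{3}{2}\right) 100 = \left(- \frac{39}{2}\right) 100 = -1950$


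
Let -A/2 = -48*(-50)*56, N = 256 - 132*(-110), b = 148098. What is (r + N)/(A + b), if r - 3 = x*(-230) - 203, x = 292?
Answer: 8764/20117 ≈ 0.43565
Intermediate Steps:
N = 14776 (N = 256 + 14520 = 14776)
r = -67360 (r = 3 + (292*(-230) - 203) = 3 + (-67160 - 203) = 3 - 67363 = -67360)
A = -268800 (A = -2*(-48*(-50))*56 = -4800*56 = -2*134400 = -268800)
(r + N)/(A + b) = (-67360 + 14776)/(-268800 + 148098) = -52584/(-120702) = -52584*(-1/120702) = 8764/20117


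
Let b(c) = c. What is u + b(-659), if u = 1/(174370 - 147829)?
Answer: -17490518/26541 ≈ -659.00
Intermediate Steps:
u = 1/26541 ≈ 3.7678e-5
u + b(-659) = 1/26541 - 659 = -17490518/26541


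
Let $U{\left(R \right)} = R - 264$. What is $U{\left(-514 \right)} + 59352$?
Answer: $58574$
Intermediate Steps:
$U{\left(R \right)} = -264 + R$
$U{\left(-514 \right)} + 59352 = \left(-264 - 514\right) + 59352 = -778 + 59352 = 58574$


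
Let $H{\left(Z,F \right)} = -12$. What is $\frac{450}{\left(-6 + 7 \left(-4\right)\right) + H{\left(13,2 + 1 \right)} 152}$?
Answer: $- \frac{225}{929} \approx -0.2422$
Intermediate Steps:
$\frac{450}{\left(-6 + 7 \left(-4\right)\right) + H{\left(13,2 + 1 \right)} 152} = \frac{450}{\left(-6 + 7 \left(-4\right)\right) - 1824} = \frac{450}{\left(-6 - 28\right) - 1824} = \frac{450}{-34 - 1824} = \frac{450}{-1858} = 450 \left(- \frac{1}{1858}\right) = - \frac{225}{929}$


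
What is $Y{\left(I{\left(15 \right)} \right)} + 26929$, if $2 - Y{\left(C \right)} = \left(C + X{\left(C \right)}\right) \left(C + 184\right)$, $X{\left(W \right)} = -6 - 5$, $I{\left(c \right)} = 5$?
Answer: $28065$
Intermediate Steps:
$X{\left(W \right)} = -11$ ($X{\left(W \right)} = -6 - 5 = -11$)
$Y{\left(C \right)} = 2 - \left(-11 + C\right) \left(184 + C\right)$ ($Y{\left(C \right)} = 2 - \left(C - 11\right) \left(C + 184\right) = 2 - \left(-11 + C\right) \left(184 + C\right)$)
$Y{\left(I{\left(15 \right)} \right)} + 26929 = \left(2026 - 5^{2} - 865\right) + 26929 = \left(2026 - 25 - 865\right) + 26929 = 1136 + 26929 = 28065$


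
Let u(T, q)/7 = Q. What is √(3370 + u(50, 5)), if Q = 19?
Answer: √3503 ≈ 59.186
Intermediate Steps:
u(T, q) = 133 (u(T, q) = 7*19 = 133)
√(3370 + u(50, 5)) = √(3370 + 133) = √3503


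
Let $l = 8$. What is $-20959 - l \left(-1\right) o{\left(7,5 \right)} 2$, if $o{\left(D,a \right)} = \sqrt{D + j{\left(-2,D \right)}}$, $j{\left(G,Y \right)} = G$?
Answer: $-20959 + 16 \sqrt{5} \approx -20923.0$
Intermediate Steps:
$o{\left(D,a \right)} = \sqrt{-2 + D}$ ($o{\left(D,a \right)} = \sqrt{D - 2} = \sqrt{-2 + D}$)
$-20959 - l \left(-1\right) o{\left(7,5 \right)} 2 = -20959 - 8 \left(-1\right) \sqrt{-2 + 7} \cdot 2 = -20959 - - 8 \sqrt{5} \cdot 2 = -20959 - - 16 \sqrt{5} = -20959 + 16 \sqrt{5}$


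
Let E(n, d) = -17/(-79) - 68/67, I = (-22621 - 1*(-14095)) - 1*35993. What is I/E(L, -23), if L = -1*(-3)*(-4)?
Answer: 235639067/4233 ≈ 55667.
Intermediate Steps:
L = -12 (L = 3*(-4) = -12)
I = -44519 (I = (-22621 + 14095) - 35993 = -8526 - 35993 = -44519)
E(n, d) = -4233/5293 (E(n, d) = -17*(-1/79) - 68*1/67 = 17/79 - 68/67 = -4233/5293)
I/E(L, -23) = -44519/(-4233/5293) = -44519*(-5293/4233) = 235639067/4233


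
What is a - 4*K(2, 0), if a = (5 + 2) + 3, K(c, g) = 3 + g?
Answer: -2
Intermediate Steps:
a = 10 (a = 7 + 3 = 10)
a - 4*K(2, 0) = 10 - 4*(3 + 0) = 10 - 4*3 = 10 - 12 = -2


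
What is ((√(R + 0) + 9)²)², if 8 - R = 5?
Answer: (9 + √3)⁴ ≈ 13266.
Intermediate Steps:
R = 3 (R = 8 - 1*5 = 8 - 5 = 3)
((√(R + 0) + 9)²)² = ((√(3 + 0) + 9)²)² = ((√3 + 9)²)² = ((9 + √3)²)² = (9 + √3)⁴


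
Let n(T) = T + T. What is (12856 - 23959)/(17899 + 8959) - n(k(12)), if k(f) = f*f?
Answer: -7746207/26858 ≈ -288.41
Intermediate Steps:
k(f) = f²
n(T) = 2*T
(12856 - 23959)/(17899 + 8959) - n(k(12)) = (12856 - 23959)/(17899 + 8959) - 2*12² = -11103/26858 - 2*144 = -11103*1/26858 - 1*288 = -11103/26858 - 288 = -7746207/26858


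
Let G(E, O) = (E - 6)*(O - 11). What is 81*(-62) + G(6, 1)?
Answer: -5022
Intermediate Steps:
G(E, O) = (-11 + O)*(-6 + E) (G(E, O) = (-6 + E)*(-11 + O) = (-11 + O)*(-6 + E))
81*(-62) + G(6, 1) = 81*(-62) + (66 - 11*6 - 6*1 + 6*1) = -5022 + (66 - 66 - 6 + 6) = -5022 + 0 = -5022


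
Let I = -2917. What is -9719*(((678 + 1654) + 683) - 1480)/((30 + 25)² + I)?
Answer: -14918665/108 ≈ -1.3814e+5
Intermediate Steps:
-9719*(((678 + 1654) + 683) - 1480)/((30 + 25)² + I) = -9719*(((678 + 1654) + 683) - 1480)/((30 + 25)² - 2917) = -9719*((2332 + 683) - 1480)/(55² - 2917) = -9719*(3015 - 1480)/(3025 - 2917) = -9719/(108/1535) = -9719/(108*(1/1535)) = -9719/108/1535 = -9719*1535/108 = -14918665/108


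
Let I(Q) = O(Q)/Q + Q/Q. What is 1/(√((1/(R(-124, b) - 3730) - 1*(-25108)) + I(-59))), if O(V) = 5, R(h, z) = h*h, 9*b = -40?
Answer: 3*√1317173661170230/17252687255 ≈ 0.0063108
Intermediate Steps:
b = -40/9 (b = (⅑)*(-40) = -40/9 ≈ -4.4444)
R(h, z) = h²
I(Q) = 1 + 5/Q (I(Q) = 5/Q + Q/Q = 5/Q + 1 = 1 + 5/Q)
1/(√((1/(R(-124, b) - 3730) - 1*(-25108)) + I(-59))) = 1/(√((1/((-124)² - 3730) - 1*(-25108)) + (5 - 59)/(-59))) = 1/(√((1/(15376 - 3730) + 25108) - 1/59*(-54))) = 1/(√((1/11646 + 25108) + 54/59)) = 1/(√(292407769/11646 + 54/59)) = 1/(√(17252687255/687114)) = 1/(√1317173661170230/229038) = 3*√1317173661170230/17252687255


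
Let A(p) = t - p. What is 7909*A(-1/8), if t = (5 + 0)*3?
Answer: 956989/8 ≈ 1.1962e+5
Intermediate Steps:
t = 15 (t = 5*3 = 15)
A(p) = 15 - p
7909*A(-1/8) = 7909*(15 - (-1)/8) = 7909*(15 - 1*(-⅛)) = 7909*(15 + ⅛) = 7909*(121/8) = 956989/8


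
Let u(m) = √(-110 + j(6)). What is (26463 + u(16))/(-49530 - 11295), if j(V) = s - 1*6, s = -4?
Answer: -8821/20275 - 2*I*√30/60825 ≈ -0.43507 - 0.0001801*I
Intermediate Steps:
j(V) = -10 (j(V) = -4 - 1*6 = -4 - 6 = -10)
u(m) = 2*I*√30 (u(m) = √(-110 - 10) = √(-120) = 2*I*√30)
(26463 + u(16))/(-49530 - 11295) = (26463 + 2*I*√30)/(-49530 - 11295) = (26463 + 2*I*√30)/(-60825) = (26463 + 2*I*√30)*(-1/60825) = -8821/20275 - 2*I*√30/60825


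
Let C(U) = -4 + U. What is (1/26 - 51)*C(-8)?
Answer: 7950/13 ≈ 611.54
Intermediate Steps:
(1/26 - 51)*C(-8) = (1/26 - 51)*(-4 - 8) = (1/26 - 51)*(-12) = -1325/26*(-12) = 7950/13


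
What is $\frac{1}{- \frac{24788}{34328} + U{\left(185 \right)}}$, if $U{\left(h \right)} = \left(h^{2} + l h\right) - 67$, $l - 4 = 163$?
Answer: $\frac{8582}{558278649} \approx 1.5372 \cdot 10^{-5}$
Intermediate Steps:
$l = 167$ ($l = 4 + 163 = 167$)
$U{\left(h \right)} = -67 + h^{2} + 167 h$ ($U{\left(h \right)} = \left(h^{2} + 167 h\right) - 67 = -67 + h^{2} + 167 h$)
$\frac{1}{- \frac{24788}{34328} + U{\left(185 \right)}} = \frac{1}{- \frac{24788}{34328} + \left(-67 + 185^{2} + 167 \cdot 185\right)} = \frac{1}{\left(-24788\right) \frac{1}{34328} + \left(-67 + 34225 + 30895\right)} = \frac{1}{- \frac{6197}{8582} + 65053} = \frac{1}{\frac{558278649}{8582}} = \frac{8582}{558278649}$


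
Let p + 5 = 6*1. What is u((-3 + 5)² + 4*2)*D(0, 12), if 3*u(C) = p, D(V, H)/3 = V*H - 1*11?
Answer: -11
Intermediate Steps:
p = 1 (p = -5 + 6*1 = -5 + 6 = 1)
D(V, H) = -33 + 3*H*V (D(V, H) = 3*(V*H - 1*11) = 3*(H*V - 11) = 3*(-11 + H*V) = -33 + 3*H*V)
u(C) = ⅓ (u(C) = (⅓)*1 = ⅓)
u((-3 + 5)² + 4*2)*D(0, 12) = (-33 + 3*12*0)/3 = (-33 + 0)/3 = (⅓)*(-33) = -11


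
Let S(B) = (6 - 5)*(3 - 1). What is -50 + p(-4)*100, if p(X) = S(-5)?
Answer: 150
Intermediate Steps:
S(B) = 2 (S(B) = 1*2 = 2)
p(X) = 2
-50 + p(-4)*100 = -50 + 2*100 = -50 + 200 = 150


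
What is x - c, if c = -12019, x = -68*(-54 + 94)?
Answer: 9299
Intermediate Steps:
x = -2720 (x = -68*40 = -2720)
x - c = -2720 - 1*(-12019) = -2720 + 12019 = 9299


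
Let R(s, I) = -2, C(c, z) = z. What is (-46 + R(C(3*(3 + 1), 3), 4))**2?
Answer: 2304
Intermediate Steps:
(-46 + R(C(3*(3 + 1), 3), 4))**2 = (-46 - 2)**2 = (-48)**2 = 2304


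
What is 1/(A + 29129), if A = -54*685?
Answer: -1/7861 ≈ -0.00012721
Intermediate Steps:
A = -36990
1/(A + 29129) = 1/(-36990 + 29129) = 1/(-7861) = -1/7861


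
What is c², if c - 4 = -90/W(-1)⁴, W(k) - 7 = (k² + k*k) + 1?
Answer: 15928081/1000000 ≈ 15.928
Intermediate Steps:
W(k) = 8 + 2*k² (W(k) = 7 + ((k² + k*k) + 1) = 7 + ((k² + k²) + 1) = 7 + (2*k² + 1) = 7 + (1 + 2*k²) = 8 + 2*k²)
c = 3991/1000 (c = 4 - 90/(8 + 2*(-1)²)⁴ = 4 - 90/(8 + 2*1)⁴ = 4 - 90/(8 + 2)⁴ = 4 - 90/(10⁴) = 4 - 90/10000 = 4 - 90*1/10000 = 4 - 9/1000 = 3991/1000 ≈ 3.9910)
c² = (3991/1000)² = 15928081/1000000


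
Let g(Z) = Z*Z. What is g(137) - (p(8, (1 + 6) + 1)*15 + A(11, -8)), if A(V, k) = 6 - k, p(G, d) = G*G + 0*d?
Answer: 17795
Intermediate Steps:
p(G, d) = G² (p(G, d) = G² + 0 = G²)
g(Z) = Z²
g(137) - (p(8, (1 + 6) + 1)*15 + A(11, -8)) = 137² - (8²*15 + (6 - 1*(-8))) = 18769 - (64*15 + (6 + 8)) = 18769 - (960 + 14) = 18769 - 1*974 = 18769 - 974 = 17795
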